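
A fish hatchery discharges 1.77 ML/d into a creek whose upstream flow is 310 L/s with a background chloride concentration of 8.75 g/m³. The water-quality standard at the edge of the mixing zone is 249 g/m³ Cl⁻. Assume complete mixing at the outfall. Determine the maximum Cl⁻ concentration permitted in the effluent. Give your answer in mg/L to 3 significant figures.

3880 mg/L

1.77 ML/d = 0.02049 m³/s.
310 L/s = 0.31 m³/s.
Mass balance: 249·0.3305 = 0.02049·Cₑ + 0.31·8.75.
Cₑ = (82.29 − 2.712) / 0.02049 = 3885 mg/L.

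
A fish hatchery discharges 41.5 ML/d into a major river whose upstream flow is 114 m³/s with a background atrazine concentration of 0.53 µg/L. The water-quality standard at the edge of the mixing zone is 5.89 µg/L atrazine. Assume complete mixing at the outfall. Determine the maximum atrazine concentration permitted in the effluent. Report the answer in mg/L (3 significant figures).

1.28 mg/L

41.5 ML/d = 0.4803 m³/s.
0.53 µg/L = 0.00053 mg/L.
5.89 µg/L = 0.00589 mg/L.
Mass balance: 0.00589·114.5 = 0.4803·Cₑ + 114·0.00053.
Cₑ = (0.6743 − 0.06042) / 0.4803 = 1.278 mg/L.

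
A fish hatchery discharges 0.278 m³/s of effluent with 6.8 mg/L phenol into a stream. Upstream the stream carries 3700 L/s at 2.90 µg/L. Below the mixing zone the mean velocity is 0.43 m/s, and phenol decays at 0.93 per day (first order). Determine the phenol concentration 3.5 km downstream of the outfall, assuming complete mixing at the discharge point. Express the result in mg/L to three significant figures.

0.438 mg/L

3700 L/s = 3.7 m³/s.
2.90 µg/L = 0.0029 mg/L.
After complete mixing, C₀ = (0.278·6.8 + 3.7·0.0029) / 3.978 = 0.4779 mg/L.
Travel time t = 3500 m / 0.43 m/s = 8140 s = 0.09421 d.
C = 0.4779·exp(−0.93·0.09421) = 0.4779·0.9161 = 0.4378 mg/L.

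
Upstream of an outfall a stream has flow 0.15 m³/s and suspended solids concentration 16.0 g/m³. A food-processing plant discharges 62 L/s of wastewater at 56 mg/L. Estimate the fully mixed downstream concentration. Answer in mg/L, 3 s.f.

62 L/s = 0.062 m³/s.
Flow-weighted mixing gives C = (0.062·56 + 0.15·16) / (0.062 + 0.15) = 5.872/0.212 = 27.7 mg/L.

27.7 mg/L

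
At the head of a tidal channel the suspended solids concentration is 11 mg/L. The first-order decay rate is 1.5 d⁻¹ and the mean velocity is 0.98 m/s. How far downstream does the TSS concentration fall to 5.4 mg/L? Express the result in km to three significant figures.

From C = C₀·e^(−kt), t = ln(C₀/C)/k = ln(11/5.4)/1.5 = 0.7115/1.5 = 0.4743 d.
Distance = v·t = 0.98 m/s × 4.098e+04 s = 4.016e+04 m = 40.16 km.

40.2 km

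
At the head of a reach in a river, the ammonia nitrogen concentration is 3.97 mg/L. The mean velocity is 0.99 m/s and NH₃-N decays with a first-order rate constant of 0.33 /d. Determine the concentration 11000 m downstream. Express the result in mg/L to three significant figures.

Travel time t = 11000 m / 0.99 m/s = 1.1e+04/0.99 = 1.111e+04 s = 0.1286 d.
First-order decay: C = 3.97·exp(−0.33·0.1286) = 3.97·0.9584 = 3.805 mg/L.

3.81 mg/L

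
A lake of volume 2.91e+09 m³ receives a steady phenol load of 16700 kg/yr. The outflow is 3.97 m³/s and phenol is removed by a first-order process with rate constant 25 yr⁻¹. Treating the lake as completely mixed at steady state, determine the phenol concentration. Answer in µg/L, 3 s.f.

0.229 µg/L

Outflow Q = 3.97 m³/s × 3.156e+07 s/yr = 1.253e+08 m³/yr.
Steady-state CSTR mass balance: W = Q·C + k·V·C, so C = W/(Q + kV).
Q + kV = 1.253e+08 + 25·2.91e+09 = 7.288e+10 m³/yr.
C = 16700/7.288e+10 = 2.292e-07 kg/m³ = 0.0002292 mg/L = 0.2292 µg/L.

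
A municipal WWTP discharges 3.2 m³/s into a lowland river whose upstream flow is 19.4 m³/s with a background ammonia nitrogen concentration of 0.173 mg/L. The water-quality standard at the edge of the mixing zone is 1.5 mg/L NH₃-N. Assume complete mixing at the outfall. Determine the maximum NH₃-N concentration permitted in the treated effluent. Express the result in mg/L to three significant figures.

9.54 mg/L

Mass balance: 1.5·22.6 = 3.2·Cₑ + 19.4·0.173.
Cₑ = (33.9 − 3.356) / 3.2 = 9.545 mg/L.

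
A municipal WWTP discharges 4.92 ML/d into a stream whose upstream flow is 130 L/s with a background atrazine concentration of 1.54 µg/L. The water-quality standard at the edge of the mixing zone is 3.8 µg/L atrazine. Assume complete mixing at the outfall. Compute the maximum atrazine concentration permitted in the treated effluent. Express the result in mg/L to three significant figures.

4.92 ML/d = 0.05694 m³/s.
130 L/s = 0.13 m³/s.
1.54 µg/L = 0.00154 mg/L.
3.8 µg/L = 0.0038 mg/L.
Mass balance: 0.0038·0.1869 = 0.05694·Cₑ + 0.13·0.00154.
Cₑ = (0.0007104 − 0.0002002) / 0.05694 = 0.008959 mg/L.

0.00896 mg/L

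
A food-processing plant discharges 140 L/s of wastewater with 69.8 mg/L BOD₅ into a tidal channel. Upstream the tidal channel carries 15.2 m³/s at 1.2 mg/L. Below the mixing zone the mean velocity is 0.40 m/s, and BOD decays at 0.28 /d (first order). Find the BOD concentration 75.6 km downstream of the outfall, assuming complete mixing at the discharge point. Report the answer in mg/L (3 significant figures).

0.990 mg/L

140 L/s = 0.14 m³/s.
After complete mixing, C₀ = (0.14·69.8 + 15.2·1.2) / 15.34 = 1.826 mg/L.
Travel time t = 7.56e+04 m / 0.40 m/s = 1.89e+05 s = 2.188 d.
C = 1.826·exp(−0.28·2.188) = 1.826·0.542 = 0.9897 mg/L.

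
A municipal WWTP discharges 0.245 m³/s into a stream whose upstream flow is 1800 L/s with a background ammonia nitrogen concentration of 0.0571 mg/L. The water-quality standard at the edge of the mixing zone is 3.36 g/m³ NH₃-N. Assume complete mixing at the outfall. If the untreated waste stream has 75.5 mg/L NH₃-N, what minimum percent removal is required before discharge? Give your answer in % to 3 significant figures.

63.4 %

1800 L/s = 1.8 m³/s.
Mass balance: 3.36·2.045 = 0.245·Cₑ + 1.8·0.0571.
Cₑ = (6.871 − 0.1028) / 0.245 = 27.63 mg/L.
Required removal = 1 − 27.63/75.5 = 63.41 %.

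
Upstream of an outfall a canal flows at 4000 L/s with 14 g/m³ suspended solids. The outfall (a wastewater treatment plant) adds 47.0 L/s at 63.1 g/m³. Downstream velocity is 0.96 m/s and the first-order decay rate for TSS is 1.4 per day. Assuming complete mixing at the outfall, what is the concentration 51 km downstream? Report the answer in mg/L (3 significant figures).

47.0 L/s = 0.047 m³/s.
4000 L/s = 4 m³/s.
After complete mixing, C₀ = (0.047·63.1 + 4·14) / 4.047 = 14.57 mg/L.
Travel time t = 5.1e+04 m / 0.96 m/s = 5.312e+04 s = 0.6149 d.
C = 14.57·exp(−1.4·0.6149) = 14.57·0.4228 = 6.161 mg/L.

6.16 mg/L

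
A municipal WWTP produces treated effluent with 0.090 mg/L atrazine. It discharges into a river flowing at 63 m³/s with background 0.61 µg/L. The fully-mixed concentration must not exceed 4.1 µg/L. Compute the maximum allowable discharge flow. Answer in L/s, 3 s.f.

2560 L/s

0.61 µg/L = 0.00061 mg/L.
4.1 µg/L = 0.0041 mg/L.
Mass balance at complete mixing: C_std·(Q_w + Q_r) = Q_w·C_e + Q_r·C_b.
Rearranging, Q_w = Q_r·(C_std − C_b)/(C_e − C_std) = 63·(0.0041 − 0.00061) / (0.09 − 0.0041) = 2.56 m³/s.
= 2560 L/s.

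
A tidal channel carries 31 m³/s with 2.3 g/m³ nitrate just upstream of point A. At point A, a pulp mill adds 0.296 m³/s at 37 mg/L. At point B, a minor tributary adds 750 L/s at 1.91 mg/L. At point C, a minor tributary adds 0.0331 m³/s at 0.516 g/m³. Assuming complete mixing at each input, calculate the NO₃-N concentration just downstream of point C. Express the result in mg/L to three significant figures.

After input A: C = (31·2.3 + 0.296·37) / 31.3 = 2.628 mg/L.
750 L/s = 0.75 m³/s.
After input B: C = (31.3·2.628 + 0.75·1.91) / 32.05 = 2.611 mg/L.
After input C: C = (32.05·2.611 + 0.0331·0.516) / 32.08 = 2.609 mg/L.

2.61 mg/L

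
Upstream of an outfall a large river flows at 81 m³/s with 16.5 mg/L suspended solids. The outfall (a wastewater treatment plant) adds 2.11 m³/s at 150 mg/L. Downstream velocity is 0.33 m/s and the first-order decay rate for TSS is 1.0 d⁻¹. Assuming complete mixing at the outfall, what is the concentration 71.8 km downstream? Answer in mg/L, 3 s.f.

1.60 mg/L

After complete mixing, C₀ = (2.11·150 + 81·16.5) / 83.11 = 19.89 mg/L.
Travel time t = 7.18e+04 m / 0.33 m/s = 2.176e+05 s = 2.518 d.
C = 19.89·exp(−1.0·2.518) = 19.89·0.0806 = 1.603 mg/L.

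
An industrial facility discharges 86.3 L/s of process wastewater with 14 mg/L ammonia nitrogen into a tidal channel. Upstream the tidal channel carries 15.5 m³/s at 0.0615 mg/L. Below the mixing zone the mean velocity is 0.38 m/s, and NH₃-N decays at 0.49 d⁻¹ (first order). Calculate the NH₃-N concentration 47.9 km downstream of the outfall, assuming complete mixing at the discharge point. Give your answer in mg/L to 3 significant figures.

0.0678 mg/L

86.3 L/s = 0.0863 m³/s.
After complete mixing, C₀ = (0.0863·14 + 15.5·0.0615) / 15.59 = 0.1387 mg/L.
Travel time t = 4.79e+04 m / 0.38 m/s = 1.261e+05 s = 1.459 d.
C = 0.1387·exp(−0.49·1.459) = 0.1387·0.4892 = 0.06785 mg/L.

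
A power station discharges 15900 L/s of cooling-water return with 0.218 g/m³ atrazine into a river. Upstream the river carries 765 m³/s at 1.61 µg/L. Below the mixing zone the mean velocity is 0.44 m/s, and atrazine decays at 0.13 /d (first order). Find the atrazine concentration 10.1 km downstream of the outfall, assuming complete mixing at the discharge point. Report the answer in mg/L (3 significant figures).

15900 L/s = 15.9 m³/s.
1.61 µg/L = 0.00161 mg/L.
After complete mixing, C₀ = (15.9·0.218 + 765·0.00161) / 780.9 = 0.006016 mg/L.
Travel time t = 1.01e+04 m / 0.44 m/s = 2.295e+04 s = 0.2657 d.
C = 0.006016·exp(−0.13·0.2657) = 0.006016·0.9661 = 0.005812 mg/L.

0.00581 mg/L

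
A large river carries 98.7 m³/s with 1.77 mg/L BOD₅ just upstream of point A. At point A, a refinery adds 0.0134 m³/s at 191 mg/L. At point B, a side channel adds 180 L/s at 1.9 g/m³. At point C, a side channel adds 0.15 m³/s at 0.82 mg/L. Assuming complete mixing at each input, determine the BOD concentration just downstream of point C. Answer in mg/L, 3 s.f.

1.79 mg/L

After input A: C = (98.7·1.77 + 0.0134·191) / 98.71 = 1.796 mg/L.
180 L/s = 0.18 m³/s.
After input B: C = (98.71·1.796 + 0.18·1.9) / 98.89 = 1.796 mg/L.
After input C: C = (98.89·1.796 + 0.15·0.82) / 99.04 = 1.794 mg/L.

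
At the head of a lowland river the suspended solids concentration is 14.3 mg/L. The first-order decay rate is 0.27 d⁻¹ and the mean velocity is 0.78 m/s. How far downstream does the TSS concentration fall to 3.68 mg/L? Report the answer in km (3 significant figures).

339 km

From C = C₀·e^(−kt), t = ln(C₀/C)/k = ln(14.3/3.68)/0.27 = 1.357/0.27 = 5.027 d.
Distance = v·t = 0.78 m/s × 4.344e+05 s = 3.388e+05 m = 338.8 km.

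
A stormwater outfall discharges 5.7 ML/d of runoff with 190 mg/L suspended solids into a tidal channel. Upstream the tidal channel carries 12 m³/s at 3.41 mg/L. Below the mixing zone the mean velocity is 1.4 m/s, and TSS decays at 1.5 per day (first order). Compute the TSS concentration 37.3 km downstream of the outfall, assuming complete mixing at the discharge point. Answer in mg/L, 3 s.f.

5.7 ML/d = 0.06597 m³/s.
After complete mixing, C₀ = (0.06597·190 + 12·3.41) / 12.07 = 4.43 mg/L.
Travel time t = 3.73e+04 m / 1.4 m/s = 2.664e+04 s = 0.3084 d.
C = 4.43·exp(−1.5·0.3084) = 4.43·0.6297 = 2.79 mg/L.

2.79 mg/L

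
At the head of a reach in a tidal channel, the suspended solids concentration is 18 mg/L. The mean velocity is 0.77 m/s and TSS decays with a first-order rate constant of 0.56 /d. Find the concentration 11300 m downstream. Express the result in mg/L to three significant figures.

16.4 mg/L

Travel time t = 11300 m / 0.77 m/s = 1.13e+04/0.77 = 1.468e+04 s = 0.1699 d.
First-order decay: C = 18·exp(−0.56·0.1699) = 18·0.9093 = 16.37 mg/L.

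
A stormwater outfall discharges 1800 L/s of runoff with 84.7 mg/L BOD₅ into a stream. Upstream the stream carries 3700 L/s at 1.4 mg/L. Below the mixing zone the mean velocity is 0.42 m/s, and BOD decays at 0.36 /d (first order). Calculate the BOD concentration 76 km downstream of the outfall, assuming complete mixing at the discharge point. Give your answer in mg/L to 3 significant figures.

13.5 mg/L

1800 L/s = 1.8 m³/s.
3700 L/s = 3.7 m³/s.
After complete mixing, C₀ = (1.8·84.7 + 3.7·1.4) / 5.5 = 28.66 mg/L.
Travel time t = 7.6e+04 m / 0.42 m/s = 1.81e+05 s = 2.094 d.
C = 28.66·exp(−0.36·2.094) = 28.66·0.4705 = 13.49 mg/L.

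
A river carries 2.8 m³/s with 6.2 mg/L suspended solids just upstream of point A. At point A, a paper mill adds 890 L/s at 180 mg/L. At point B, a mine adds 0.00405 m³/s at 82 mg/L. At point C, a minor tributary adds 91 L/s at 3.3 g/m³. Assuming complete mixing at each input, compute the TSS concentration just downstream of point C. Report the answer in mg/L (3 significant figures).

47.1 mg/L

890 L/s = 0.89 m³/s.
After input A: C = (2.8·6.2 + 0.89·180) / 3.69 = 48.12 mg/L.
After input B: C = (3.69·48.12 + 0.00405·82) / 3.694 = 48.16 mg/L.
91 L/s = 0.091 m³/s.
After input C: C = (3.694·48.16 + 0.091·3.3) / 3.785 = 47.08 mg/L.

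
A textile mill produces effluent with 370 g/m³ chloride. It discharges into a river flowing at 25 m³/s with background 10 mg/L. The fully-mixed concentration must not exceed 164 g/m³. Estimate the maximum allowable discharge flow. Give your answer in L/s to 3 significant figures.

Mass balance at complete mixing: C_std·(Q_w + Q_r) = Q_w·C_e + Q_r·C_b.
Rearranging, Q_w = Q_r·(C_std − C_b)/(C_e − C_std) = 25·(164 − 10) / (370 − 164) = 18.69 m³/s.
= 1.869e+04 L/s.

18700 L/s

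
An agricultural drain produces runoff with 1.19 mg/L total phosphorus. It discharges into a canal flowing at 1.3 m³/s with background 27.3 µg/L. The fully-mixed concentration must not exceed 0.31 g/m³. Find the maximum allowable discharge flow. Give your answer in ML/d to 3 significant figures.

36.1 ML/d

27.3 µg/L = 0.0273 mg/L.
Mass balance at complete mixing: C_std·(Q_w + Q_r) = Q_w·C_e + Q_r·C_b.
Rearranging, Q_w = Q_r·(C_std − C_b)/(C_e − C_std) = 1.3·(0.31 − 0.0273) / (1.19 − 0.31) = 0.4176 m³/s.
= 36.08 ML/d.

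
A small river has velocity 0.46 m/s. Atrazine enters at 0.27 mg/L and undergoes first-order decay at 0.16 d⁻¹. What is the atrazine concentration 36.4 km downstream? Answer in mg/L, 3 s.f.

Travel time t = 36.4 km / 0.46 m/s = 3.64e+04/0.46 = 7.913e+04 s = 0.9159 d.
First-order decay: C = 0.27·exp(−0.16·0.9159) = 0.27·0.8637 = 0.2332 mg/L.

0.233 mg/L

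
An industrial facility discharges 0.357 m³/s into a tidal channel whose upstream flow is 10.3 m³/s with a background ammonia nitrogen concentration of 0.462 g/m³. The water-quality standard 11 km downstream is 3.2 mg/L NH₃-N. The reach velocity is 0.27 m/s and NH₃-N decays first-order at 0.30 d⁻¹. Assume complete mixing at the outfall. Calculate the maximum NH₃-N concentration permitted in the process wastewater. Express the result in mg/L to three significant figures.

Travel time to the compliance point: t = 1.1e+04/0.27 = 4.074e+04 s = 0.4715 d; decay factor exp(−0.30·0.4715) = 0.8681.
So the concentration just after mixing may be at most 3.2/0.8681 = 3.686 mg/L.
Mass balance: 3.686·10.66 = 0.357·Cₑ + 10.3·0.462.
Cₑ = (39.28 − 4.759) / 0.357 = 96.71 mg/L.

96.7 mg/L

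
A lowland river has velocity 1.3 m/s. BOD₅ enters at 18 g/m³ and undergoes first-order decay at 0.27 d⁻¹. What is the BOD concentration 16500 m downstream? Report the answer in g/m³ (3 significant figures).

Travel time t = 16500 m / 1.3 m/s = 1.65e+04/1.3 = 1.269e+04 s = 0.1469 d.
First-order decay: C = 18·exp(−0.27·0.1469) = 18·0.9611 = 17.3 g/m³.

17.3 g/m³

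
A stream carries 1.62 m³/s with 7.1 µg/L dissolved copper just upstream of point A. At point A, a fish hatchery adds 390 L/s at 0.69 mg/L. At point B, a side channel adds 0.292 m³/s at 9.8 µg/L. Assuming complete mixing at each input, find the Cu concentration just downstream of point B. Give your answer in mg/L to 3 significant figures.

0.123 mg/L

7.1 µg/L = 0.0071 mg/L.
390 L/s = 0.39 m³/s.
After input A: C = (1.62·0.0071 + 0.39·0.69) / 2.01 = 0.1396 mg/L.
9.8 µg/L = 0.0098 mg/L.
After input B: C = (2.01·0.1396 + 0.292·0.0098) / 2.302 = 0.1231 mg/L.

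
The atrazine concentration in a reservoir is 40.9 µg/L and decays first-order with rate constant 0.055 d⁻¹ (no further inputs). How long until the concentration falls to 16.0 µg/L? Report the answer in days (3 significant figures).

17.1 d

t = ln(C₀/C)/k = ln(40.9/16.0)/0.055 = 0.9385/0.055 = 17.06 d.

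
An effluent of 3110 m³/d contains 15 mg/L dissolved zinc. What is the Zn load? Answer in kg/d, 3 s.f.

46.7 kg/d

3110 m³/d = 0.036 m³/s.
Mass flux = Q·C = 0.036 m³/s × 15 g/m³ = 0.5399 g/s.
= 0.5399 g/s × 86.4 = 46.65 kg/d.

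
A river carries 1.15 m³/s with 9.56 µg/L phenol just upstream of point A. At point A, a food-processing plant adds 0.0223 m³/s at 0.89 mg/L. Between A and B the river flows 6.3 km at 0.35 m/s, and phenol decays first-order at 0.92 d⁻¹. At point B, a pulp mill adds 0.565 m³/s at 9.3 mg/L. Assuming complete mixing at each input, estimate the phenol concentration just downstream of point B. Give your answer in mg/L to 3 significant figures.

3.04 mg/L

9.56 µg/L = 0.00956 mg/L.
After input A: C = (1.15·0.00956 + 0.0223·0.89) / 1.172 = 0.02631 mg/L.
Over the 6.3 km reach to input B (t = 1.8e+04 s = 0.2083 d), decay gives C = 0.02631·exp(−0.92·0.2083) = 0.02172 mg/L.
After input B: C = (1.172·0.02172 + 0.565·9.3) / 1.737 = 3.039 mg/L.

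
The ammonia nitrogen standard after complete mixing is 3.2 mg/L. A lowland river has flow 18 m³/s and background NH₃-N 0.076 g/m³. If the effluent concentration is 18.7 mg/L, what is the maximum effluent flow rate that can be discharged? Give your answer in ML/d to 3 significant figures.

313 ML/d

Mass balance at complete mixing: C_std·(Q_w + Q_r) = Q_w·C_e + Q_r·C_b.
Rearranging, Q_w = Q_r·(C_std − C_b)/(C_e − C_std) = 18·(3.2 − 0.076) / (18.7 − 3.2) = 3.628 m³/s.
= 313.4 ML/d.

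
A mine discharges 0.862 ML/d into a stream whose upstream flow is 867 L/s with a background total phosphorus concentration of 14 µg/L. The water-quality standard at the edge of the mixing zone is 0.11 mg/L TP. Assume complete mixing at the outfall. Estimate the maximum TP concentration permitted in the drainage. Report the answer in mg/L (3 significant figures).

0.862 ML/d = 0.009977 m³/s.
867 L/s = 0.867 m³/s.
14 µg/L = 0.014 mg/L.
Mass balance: 0.11·0.877 = 0.009977·Cₑ + 0.867·0.014.
Cₑ = (0.09647 − 0.01214) / 0.009977 = 8.453 mg/L.

8.45 mg/L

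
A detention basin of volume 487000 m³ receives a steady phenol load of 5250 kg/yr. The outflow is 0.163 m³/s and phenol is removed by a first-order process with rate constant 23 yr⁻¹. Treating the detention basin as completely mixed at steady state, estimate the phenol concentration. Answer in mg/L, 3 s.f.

0.321 mg/L

Outflow Q = 0.163 m³/s × 3.156e+07 s/yr = 5.144e+06 m³/yr.
Steady-state CSTR mass balance: W = Q·C + k·V·C, so C = W/(Q + kV).
Q + kV = 5.144e+06 + 23·487000 = 1.634e+07 m³/yr.
C = 5250/1.634e+07 = 0.0003212 kg/m³ = 0.3212 mg/L.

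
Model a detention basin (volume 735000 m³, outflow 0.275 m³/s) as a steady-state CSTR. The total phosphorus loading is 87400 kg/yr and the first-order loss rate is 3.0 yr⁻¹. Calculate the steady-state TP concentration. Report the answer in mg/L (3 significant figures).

Outflow Q = 0.275 m³/s × 3.156e+07 s/yr = 8.678e+06 m³/yr.
Steady-state CSTR mass balance: W = Q·C + k·V·C, so C = W/(Q + kV).
Q + kV = 8.678e+06 + 3.0·735000 = 1.088e+07 m³/yr.
C = 87400/1.088e+07 = 0.008031 kg/m³ = 8.031 mg/L.

8.03 mg/L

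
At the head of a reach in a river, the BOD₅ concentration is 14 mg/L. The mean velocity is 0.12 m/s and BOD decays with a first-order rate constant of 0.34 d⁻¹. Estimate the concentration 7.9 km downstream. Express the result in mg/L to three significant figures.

10.8 mg/L

Travel time t = 7.9 km / 0.12 m/s = 7900/0.12 = 6.583e+04 s = 0.762 d.
First-order decay: C = 14·exp(−0.34·0.762) = 14·0.7718 = 10.8 mg/L.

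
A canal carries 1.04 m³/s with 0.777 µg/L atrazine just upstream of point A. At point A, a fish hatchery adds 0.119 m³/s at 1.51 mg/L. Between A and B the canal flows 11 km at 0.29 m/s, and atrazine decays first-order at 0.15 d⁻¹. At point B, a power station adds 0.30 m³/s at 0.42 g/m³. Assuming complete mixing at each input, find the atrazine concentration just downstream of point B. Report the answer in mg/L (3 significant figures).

0.777 µg/L = 0.000777 mg/L.
After input A: C = (1.04·0.000777 + 0.119·1.51) / 1.159 = 0.1557 mg/L.
Over the 11 km reach to input B (t = 3.793e+04 s = 0.439 d), decay gives C = 0.1557·exp(−0.15·0.439) = 0.1458 mg/L.
After input B: C = (1.159·0.1458 + 0.3·0.42) / 1.459 = 0.2022 mg/L.

0.202 mg/L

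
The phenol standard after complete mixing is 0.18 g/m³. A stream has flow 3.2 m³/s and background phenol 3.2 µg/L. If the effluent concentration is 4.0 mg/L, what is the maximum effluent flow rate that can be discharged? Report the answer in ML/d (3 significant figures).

3.2 µg/L = 0.0032 mg/L.
Mass balance at complete mixing: C_std·(Q_w + Q_r) = Q_w·C_e + Q_r·C_b.
Rearranging, Q_w = Q_r·(C_std − C_b)/(C_e − C_std) = 3.2·(0.18 − 0.0032) / (4 − 0.18) = 0.1481 m³/s.
= 12.8 ML/d.

12.8 ML/d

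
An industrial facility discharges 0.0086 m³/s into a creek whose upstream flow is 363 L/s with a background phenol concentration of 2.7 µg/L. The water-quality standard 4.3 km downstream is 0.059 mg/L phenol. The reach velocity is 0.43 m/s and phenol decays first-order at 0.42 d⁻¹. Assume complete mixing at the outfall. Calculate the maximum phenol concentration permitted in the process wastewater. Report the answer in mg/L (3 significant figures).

363 L/s = 0.363 m³/s.
2.7 µg/L = 0.0027 mg/L.
Travel time to the compliance point: t = 4300/0.43 = 1e+04 s = 0.1157 d; decay factor exp(−0.42·0.1157) = 0.9526.
So the concentration just after mixing may be at most 0.059/0.9526 = 0.06194 mg/L.
Mass balance: 0.06194·0.3716 = 0.0086·Cₑ + 0.363·0.0027.
Cₑ = (0.02302 − 0.0009801) / 0.0086 = 2.562 mg/L.

2.56 mg/L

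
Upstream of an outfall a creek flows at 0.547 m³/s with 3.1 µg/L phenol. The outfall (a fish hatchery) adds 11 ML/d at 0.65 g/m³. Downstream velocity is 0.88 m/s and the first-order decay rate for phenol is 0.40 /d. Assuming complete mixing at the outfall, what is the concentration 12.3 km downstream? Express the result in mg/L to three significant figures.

11 ML/d = 0.1273 m³/s.
3.1 µg/L = 0.0031 mg/L.
After complete mixing, C₀ = (0.1273·0.65 + 0.547·0.0031) / 0.6743 = 0.1252 mg/L.
Travel time t = 1.23e+04 m / 0.88 m/s = 1.398e+04 s = 0.1618 d.
C = 0.1252·exp(−0.40·0.1618) = 0.1252·0.9373 = 0.1174 mg/L.

0.117 mg/L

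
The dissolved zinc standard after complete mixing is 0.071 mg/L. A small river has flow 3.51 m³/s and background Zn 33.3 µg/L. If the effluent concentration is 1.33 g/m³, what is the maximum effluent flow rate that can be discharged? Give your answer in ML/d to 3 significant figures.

9.08 ML/d

33.3 µg/L = 0.0333 mg/L.
Mass balance at complete mixing: C_std·(Q_w + Q_r) = Q_w·C_e + Q_r·C_b.
Rearranging, Q_w = Q_r·(C_std − C_b)/(C_e − C_std) = 3.51·(0.071 − 0.0333) / (1.33 − 0.071) = 0.1051 m³/s.
= 9.081 ML/d.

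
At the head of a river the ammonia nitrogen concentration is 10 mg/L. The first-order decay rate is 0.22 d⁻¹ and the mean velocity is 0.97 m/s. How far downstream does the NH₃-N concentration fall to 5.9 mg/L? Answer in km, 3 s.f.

From C = C₀·e^(−kt), t = ln(C₀/C)/k = ln(10/5.9)/0.22 = 0.5276/0.22 = 2.398 d.
Distance = v·t = 0.97 m/s × 2.072e+05 s = 2.01e+05 m = 201 km.

201 km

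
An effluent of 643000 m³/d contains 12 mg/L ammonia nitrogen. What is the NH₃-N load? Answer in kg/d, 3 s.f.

643000 m³/d = 7.442 m³/s.
Mass flux = Q·C = 7.442 m³/s × 12 g/m³ = 89.31 g/s.
= 89.31 g/s × 86.4 = 7716 kg/d.

7720 kg/d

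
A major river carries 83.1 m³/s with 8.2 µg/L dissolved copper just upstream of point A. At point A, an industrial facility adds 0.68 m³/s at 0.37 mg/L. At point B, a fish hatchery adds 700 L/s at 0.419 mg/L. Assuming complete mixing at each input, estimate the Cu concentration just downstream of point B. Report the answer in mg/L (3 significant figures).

8.2 µg/L = 0.0082 mg/L.
After input A: C = (83.1·0.0082 + 0.68·0.37) / 83.78 = 0.01114 mg/L.
700 L/s = 0.7 m³/s.
After input B: C = (83.78·0.01114 + 0.7·0.419) / 84.48 = 0.01452 mg/L.

0.0145 mg/L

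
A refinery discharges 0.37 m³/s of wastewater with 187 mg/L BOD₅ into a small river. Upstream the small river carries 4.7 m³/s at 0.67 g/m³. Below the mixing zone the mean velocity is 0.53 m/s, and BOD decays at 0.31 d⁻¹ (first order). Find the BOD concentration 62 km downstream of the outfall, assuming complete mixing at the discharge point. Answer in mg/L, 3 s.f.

9.38 mg/L

After complete mixing, C₀ = (0.37·187 + 4.7·0.67) / 5.07 = 14.27 mg/L.
Travel time t = 6.2e+04 m / 0.53 m/s = 1.17e+05 s = 1.354 d.
C = 14.27·exp(−0.31·1.354) = 14.27·0.6572 = 9.377 mg/L.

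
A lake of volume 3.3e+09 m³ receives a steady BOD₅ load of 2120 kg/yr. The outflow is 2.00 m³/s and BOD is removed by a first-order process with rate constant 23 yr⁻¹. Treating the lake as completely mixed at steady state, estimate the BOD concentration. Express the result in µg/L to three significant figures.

Outflow Q = 2.00 m³/s × 3.156e+07 s/yr = 6.312e+07 m³/yr.
Steady-state CSTR mass balance: W = Q·C + k·V·C, so C = W/(Q + kV).
Q + kV = 6.312e+07 + 23·3.3e+09 = 7.596e+10 m³/yr.
C = 2120/7.596e+10 = 2.791e-08 kg/m³ = 2.791e-05 mg/L = 0.02791 µg/L.

0.0279 µg/L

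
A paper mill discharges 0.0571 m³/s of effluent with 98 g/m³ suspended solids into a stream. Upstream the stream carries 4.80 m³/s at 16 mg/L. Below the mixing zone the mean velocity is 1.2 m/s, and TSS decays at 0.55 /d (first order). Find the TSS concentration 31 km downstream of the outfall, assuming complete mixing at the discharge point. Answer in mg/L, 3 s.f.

After complete mixing, C₀ = (0.0571·98 + 4.8·16) / 4.857 = 16.96 mg/L.
Travel time t = 3.1e+04 m / 1.2 m/s = 2.583e+04 s = 0.299 d.
C = 16.96·exp(−0.55·0.299) = 16.96·0.8484 = 14.39 mg/L.

14.4 mg/L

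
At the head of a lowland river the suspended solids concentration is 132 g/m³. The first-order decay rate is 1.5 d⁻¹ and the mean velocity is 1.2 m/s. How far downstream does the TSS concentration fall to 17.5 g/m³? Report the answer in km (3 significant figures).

From C = C₀·e^(−kt), t = ln(C₀/C)/k = ln(132/17.5)/1.5 = 2.021/1.5 = 1.347 d.
Distance = v·t = 1.2 m/s × 1.164e+05 s = 1.397e+05 m = 139.7 km.

140 km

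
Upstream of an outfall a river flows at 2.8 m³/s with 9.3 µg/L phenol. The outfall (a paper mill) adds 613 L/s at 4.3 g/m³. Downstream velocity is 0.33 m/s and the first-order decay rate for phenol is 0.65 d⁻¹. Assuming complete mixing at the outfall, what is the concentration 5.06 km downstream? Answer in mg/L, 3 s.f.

613 L/s = 0.613 m³/s.
9.3 µg/L = 0.0093 mg/L.
After complete mixing, C₀ = (0.613·4.3 + 2.8·0.0093) / 3.413 = 0.7799 mg/L.
Travel time t = 5060 m / 0.33 m/s = 1.533e+04 s = 0.1775 d.
C = 0.7799·exp(−0.65·0.1775) = 0.7799·0.891 = 0.695 mg/L.

0.695 mg/L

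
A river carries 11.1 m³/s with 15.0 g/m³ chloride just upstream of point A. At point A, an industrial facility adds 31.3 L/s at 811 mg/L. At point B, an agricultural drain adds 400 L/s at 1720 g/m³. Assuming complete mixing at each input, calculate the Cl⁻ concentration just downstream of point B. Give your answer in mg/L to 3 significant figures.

31.3 L/s = 0.0313 m³/s.
After input A: C = (11.1·15 + 0.0313·811) / 11.13 = 17.24 mg/L.
400 L/s = 0.4 m³/s.
After input B: C = (11.13·17.24 + 0.4·1720) / 11.53 = 76.3 mg/L.

76.3 mg/L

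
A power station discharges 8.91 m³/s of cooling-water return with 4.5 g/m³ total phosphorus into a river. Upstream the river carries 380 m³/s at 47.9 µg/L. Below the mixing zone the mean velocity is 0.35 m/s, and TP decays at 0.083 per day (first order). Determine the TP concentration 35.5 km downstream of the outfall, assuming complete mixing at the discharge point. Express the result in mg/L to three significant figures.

47.9 µg/L = 0.0479 mg/L.
After complete mixing, C₀ = (8.91·4.5 + 380·0.0479) / 388.9 = 0.1499 mg/L.
Travel time t = 3.55e+04 m / 0.35 m/s = 1.014e+05 s = 1.174 d.
C = 0.1499·exp(−0.083·1.174) = 0.1499·0.9072 = 0.136 mg/L.

0.136 mg/L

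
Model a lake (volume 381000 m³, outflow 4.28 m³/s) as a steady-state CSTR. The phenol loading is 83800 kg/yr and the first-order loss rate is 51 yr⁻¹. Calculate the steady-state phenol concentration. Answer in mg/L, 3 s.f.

Outflow Q = 4.28 m³/s × 3.156e+07 s/yr = 1.351e+08 m³/yr.
Steady-state CSTR mass balance: W = Q·C + k·V·C, so C = W/(Q + kV).
Q + kV = 1.351e+08 + 51·381000 = 1.545e+08 m³/yr.
C = 83800/1.545e+08 = 0.0005424 kg/m³ = 0.5424 mg/L.

0.542 mg/L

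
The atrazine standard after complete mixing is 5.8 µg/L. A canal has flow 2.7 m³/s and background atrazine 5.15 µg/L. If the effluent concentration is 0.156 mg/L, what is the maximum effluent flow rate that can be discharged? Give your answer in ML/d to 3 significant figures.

5.15 µg/L = 0.00515 mg/L.
5.8 µg/L = 0.0058 mg/L.
Mass balance at complete mixing: C_std·(Q_w + Q_r) = Q_w·C_e + Q_r·C_b.
Rearranging, Q_w = Q_r·(C_std − C_b)/(C_e − C_std) = 2.7·(0.0058 − 0.00515) / (0.156 − 0.0058) = 0.01168 m³/s.
= 1.01 ML/d.

1.01 ML/d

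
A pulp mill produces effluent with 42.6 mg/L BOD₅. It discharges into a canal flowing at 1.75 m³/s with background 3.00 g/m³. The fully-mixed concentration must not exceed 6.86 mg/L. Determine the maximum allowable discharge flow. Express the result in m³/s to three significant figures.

0.189 m³/s

Mass balance at complete mixing: C_std·(Q_w + Q_r) = Q_w·C_e + Q_r·C_b.
Rearranging, Q_w = Q_r·(C_std − C_b)/(C_e − C_std) = 1.75·(6.86 − 3) / (42.6 − 6.86) = 0.189 m³/s.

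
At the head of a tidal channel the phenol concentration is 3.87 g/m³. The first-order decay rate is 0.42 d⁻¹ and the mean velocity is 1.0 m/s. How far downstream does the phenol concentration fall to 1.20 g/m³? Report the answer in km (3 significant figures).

From C = C₀·e^(−kt), t = ln(C₀/C)/k = ln(3.87/1.20)/0.42 = 1.171/0.42 = 2.788 d.
Distance = v·t = 1.0 m/s × 2.409e+05 s = 2.409e+05 m = 240.9 km.

241 km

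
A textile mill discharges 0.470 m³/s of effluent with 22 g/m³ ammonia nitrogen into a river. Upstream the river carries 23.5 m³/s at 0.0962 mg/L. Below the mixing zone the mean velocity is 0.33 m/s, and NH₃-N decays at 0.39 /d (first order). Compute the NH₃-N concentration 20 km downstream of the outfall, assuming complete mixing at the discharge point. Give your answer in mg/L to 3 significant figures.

0.400 mg/L

After complete mixing, C₀ = (0.47·22 + 23.5·0.0962) / 23.97 = 0.5257 mg/L.
Travel time t = 2e+04 m / 0.33 m/s = 6.061e+04 s = 0.7015 d.
C = 0.5257·exp(−0.39·0.7015) = 0.5257·0.7607 = 0.3999 mg/L.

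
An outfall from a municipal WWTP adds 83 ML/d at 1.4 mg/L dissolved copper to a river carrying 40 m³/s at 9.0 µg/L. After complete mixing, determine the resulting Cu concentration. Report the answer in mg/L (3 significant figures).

0.0416 mg/L

83 ML/d = 0.9606 m³/s.
9.0 µg/L = 0.009 mg/L.
Conservation of mass across the mixing zone: C = (0.9606·1.4 + 40·0.009) / (0.9606 + 40) = 1.705/40.96 = 0.04162 mg/L.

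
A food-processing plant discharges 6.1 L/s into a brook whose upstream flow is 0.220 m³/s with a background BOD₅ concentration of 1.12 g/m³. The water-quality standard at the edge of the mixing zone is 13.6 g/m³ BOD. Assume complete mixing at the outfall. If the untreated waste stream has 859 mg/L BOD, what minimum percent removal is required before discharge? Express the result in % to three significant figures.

6.1 L/s = 0.0061 m³/s.
Mass balance: 13.6·0.2261 = 0.0061·Cₑ + 0.22·1.12.
Cₑ = (3.075 − 0.2464) / 0.0061 = 463.7 mg/L.
Required removal = 1 − 463.7/859 = 46.02 %.

46.0 %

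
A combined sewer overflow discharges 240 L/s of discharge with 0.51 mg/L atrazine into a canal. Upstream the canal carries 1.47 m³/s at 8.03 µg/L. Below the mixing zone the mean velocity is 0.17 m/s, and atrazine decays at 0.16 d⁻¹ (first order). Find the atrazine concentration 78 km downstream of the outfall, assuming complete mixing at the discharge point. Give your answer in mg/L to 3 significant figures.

0.0336 mg/L

240 L/s = 0.24 m³/s.
8.03 µg/L = 0.00803 mg/L.
After complete mixing, C₀ = (0.24·0.51 + 1.47·0.00803) / 1.71 = 0.07848 mg/L.
Travel time t = 7.8e+04 m / 0.17 m/s = 4.588e+05 s = 5.31 d.
C = 0.07848·exp(−0.16·5.31) = 0.07848·0.4276 = 0.03356 mg/L.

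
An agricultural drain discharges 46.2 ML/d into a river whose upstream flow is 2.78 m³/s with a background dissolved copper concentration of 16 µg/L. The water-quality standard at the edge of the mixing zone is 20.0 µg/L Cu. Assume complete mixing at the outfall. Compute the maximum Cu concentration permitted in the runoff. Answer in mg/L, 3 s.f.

46.2 ML/d = 0.5347 m³/s.
16 µg/L = 0.016 mg/L.
20.0 µg/L = 0.02 mg/L.
Mass balance: 0.02·3.315 = 0.5347·Cₑ + 2.78·0.016.
Cₑ = (0.06629 − 0.04448) / 0.5347 = 0.0408 mg/L.

0.0408 mg/L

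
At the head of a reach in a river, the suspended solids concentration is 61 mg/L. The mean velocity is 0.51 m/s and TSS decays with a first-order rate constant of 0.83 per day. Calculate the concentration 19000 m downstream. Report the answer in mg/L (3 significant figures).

Travel time t = 19000 m / 0.51 m/s = 1.9e+04/0.51 = 3.725e+04 s = 0.4312 d.
First-order decay: C = 61·exp(−0.83·0.4312) = 61·0.6992 = 42.65 mg/L.

42.6 mg/L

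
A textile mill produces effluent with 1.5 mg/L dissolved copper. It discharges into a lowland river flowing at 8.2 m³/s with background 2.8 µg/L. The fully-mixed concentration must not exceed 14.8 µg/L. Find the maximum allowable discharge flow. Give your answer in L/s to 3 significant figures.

66.3 L/s

2.8 µg/L = 0.0028 mg/L.
14.8 µg/L = 0.0148 mg/L.
Mass balance at complete mixing: C_std·(Q_w + Q_r) = Q_w·C_e + Q_r·C_b.
Rearranging, Q_w = Q_r·(C_std − C_b)/(C_e − C_std) = 8.2·(0.0148 − 0.0028) / (1.5 − 0.0148) = 0.06625 m³/s.
= 66.25 L/s.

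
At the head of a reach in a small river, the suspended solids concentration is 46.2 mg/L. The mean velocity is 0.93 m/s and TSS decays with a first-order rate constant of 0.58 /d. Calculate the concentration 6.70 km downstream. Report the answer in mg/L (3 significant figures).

Travel time t = 6.70 km / 0.93 m/s = 6700/0.93 = 7204 s = 0.08338 d.
First-order decay: C = 46.2·exp(−0.58·0.08338) = 46.2·0.9528 = 44.02 mg/L.

44.0 mg/L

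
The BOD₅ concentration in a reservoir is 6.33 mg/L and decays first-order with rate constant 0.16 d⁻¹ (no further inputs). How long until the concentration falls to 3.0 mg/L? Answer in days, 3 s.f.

4.67 d

t = ln(C₀/C)/k = ln(6.33/3.0)/0.16 = 0.7467/0.16 = 4.667 d.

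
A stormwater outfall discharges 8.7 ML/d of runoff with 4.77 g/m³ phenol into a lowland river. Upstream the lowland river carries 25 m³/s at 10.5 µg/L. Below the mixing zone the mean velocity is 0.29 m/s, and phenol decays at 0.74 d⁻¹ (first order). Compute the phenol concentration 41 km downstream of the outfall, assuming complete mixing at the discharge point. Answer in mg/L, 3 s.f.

0.00882 mg/L

8.7 ML/d = 0.1007 m³/s.
10.5 µg/L = 0.0105 mg/L.
After complete mixing, C₀ = (0.1007·4.77 + 25·0.0105) / 25.1 = 0.02959 mg/L.
Travel time t = 4.1e+04 m / 0.29 m/s = 1.414e+05 s = 1.636 d.
C = 0.02959·exp(−0.74·1.636) = 0.02959·0.2979 = 0.008817 mg/L.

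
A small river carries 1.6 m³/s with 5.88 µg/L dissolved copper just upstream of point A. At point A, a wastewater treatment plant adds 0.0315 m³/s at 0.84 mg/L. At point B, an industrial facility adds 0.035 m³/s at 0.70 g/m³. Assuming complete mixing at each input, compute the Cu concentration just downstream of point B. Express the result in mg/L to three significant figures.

5.88 µg/L = 0.00588 mg/L.
After input A: C = (1.6·0.00588 + 0.0315·0.84) / 1.632 = 0.02198 mg/L.
After input B: C = (1.632·0.02198 + 0.035·0.7) / 1.667 = 0.03622 mg/L.

0.0362 mg/L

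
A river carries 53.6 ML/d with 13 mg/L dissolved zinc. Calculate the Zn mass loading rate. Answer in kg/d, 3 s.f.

697 kg/d

53.6 ML/d = 0.6204 m³/s.
Mass flux = Q·C = 0.6204 m³/s × 13 g/m³ = 8.065 g/s.
= 8.065 g/s × 86.4 = 696.8 kg/d.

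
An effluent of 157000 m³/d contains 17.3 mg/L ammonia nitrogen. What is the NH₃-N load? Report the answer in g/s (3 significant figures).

157000 m³/d = 1.817 m³/s.
Mass flux = Q·C = 1.817 m³/s × 17.3 g/m³ = 31.44 g/s.

31.4 g/s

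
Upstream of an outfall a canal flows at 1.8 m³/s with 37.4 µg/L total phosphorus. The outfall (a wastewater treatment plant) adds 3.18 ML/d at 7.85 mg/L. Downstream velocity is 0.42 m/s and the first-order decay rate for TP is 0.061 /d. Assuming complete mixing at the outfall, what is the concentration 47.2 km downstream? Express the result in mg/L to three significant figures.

3.18 ML/d = 0.03681 m³/s.
37.4 µg/L = 0.0374 mg/L.
After complete mixing, C₀ = (0.03681·7.85 + 1.8·0.0374) / 1.837 = 0.1939 mg/L.
Travel time t = 4.72e+04 m / 0.42 m/s = 1.124e+05 s = 1.301 d.
C = 0.1939·exp(−0.061·1.301) = 0.1939·0.9237 = 0.1792 mg/L.

0.179 mg/L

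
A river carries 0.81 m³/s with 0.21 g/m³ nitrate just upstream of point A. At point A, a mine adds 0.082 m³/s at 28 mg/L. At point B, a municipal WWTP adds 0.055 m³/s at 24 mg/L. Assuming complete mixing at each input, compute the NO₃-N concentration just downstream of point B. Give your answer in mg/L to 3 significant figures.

After input A: C = (0.81·0.21 + 0.082·28) / 0.892 = 2.765 mg/L.
After input B: C = (0.892·2.765 + 0.055·24) / 0.947 = 3.998 mg/L.

4.00 mg/L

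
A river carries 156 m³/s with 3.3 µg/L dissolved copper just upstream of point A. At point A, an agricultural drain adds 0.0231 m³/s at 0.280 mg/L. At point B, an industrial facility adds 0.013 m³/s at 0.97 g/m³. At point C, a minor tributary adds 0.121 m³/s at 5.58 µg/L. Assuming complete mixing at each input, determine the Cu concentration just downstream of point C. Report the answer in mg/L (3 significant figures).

3.3 µg/L = 0.0033 mg/L.
After input A: C = (156·0.0033 + 0.0231·0.28) / 156 = 0.003341 mg/L.
After input B: C = (156·0.003341 + 0.013·0.97) / 156 = 0.003422 mg/L.
5.58 µg/L = 0.00558 mg/L.
After input C: C = (156·0.003422 + 0.121·0.00558) / 156.2 = 0.003423 mg/L.

0.00342 mg/L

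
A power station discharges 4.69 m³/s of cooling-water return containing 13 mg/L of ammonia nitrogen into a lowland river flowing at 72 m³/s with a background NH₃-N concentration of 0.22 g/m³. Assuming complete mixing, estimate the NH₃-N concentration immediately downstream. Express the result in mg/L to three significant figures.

Flow-weighted mixing gives C = (4.69·13 + 72·0.22) / (4.69 + 72) = 76.81/76.69 = 1.002 mg/L.

1.00 mg/L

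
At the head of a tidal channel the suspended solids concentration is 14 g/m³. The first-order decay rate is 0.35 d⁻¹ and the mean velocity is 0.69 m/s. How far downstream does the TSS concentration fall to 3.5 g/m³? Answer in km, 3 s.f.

236 km

From C = C₀·e^(−kt), t = ln(C₀/C)/k = ln(14/3.5)/0.35 = 1.386/0.35 = 3.961 d.
Distance = v·t = 0.69 m/s × 3.422e+05 s = 2.361e+05 m = 236.1 km.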